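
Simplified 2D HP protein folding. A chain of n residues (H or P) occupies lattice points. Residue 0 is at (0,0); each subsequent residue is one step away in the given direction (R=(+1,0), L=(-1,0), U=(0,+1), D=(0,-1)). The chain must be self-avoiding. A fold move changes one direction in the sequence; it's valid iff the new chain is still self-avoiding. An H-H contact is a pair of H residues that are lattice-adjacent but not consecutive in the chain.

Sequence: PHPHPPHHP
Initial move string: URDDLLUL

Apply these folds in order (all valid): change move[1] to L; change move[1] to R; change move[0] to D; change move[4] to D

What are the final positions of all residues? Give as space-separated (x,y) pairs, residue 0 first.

Answer: (0,0) (0,-1) (1,-1) (1,-2) (1,-3) (1,-4) (0,-4) (0,-3) (-1,-3)

Derivation:
Initial moves: URDDLLUL
Fold: move[1]->L => ULDDLLUL (positions: [(0, 0), (0, 1), (-1, 1), (-1, 0), (-1, -1), (-2, -1), (-3, -1), (-3, 0), (-4, 0)])
Fold: move[1]->R => URDDLLUL (positions: [(0, 0), (0, 1), (1, 1), (1, 0), (1, -1), (0, -1), (-1, -1), (-1, 0), (-2, 0)])
Fold: move[0]->D => DRDDLLUL (positions: [(0, 0), (0, -1), (1, -1), (1, -2), (1, -3), (0, -3), (-1, -3), (-1, -2), (-2, -2)])
Fold: move[4]->D => DRDDDLUL (positions: [(0, 0), (0, -1), (1, -1), (1, -2), (1, -3), (1, -4), (0, -4), (0, -3), (-1, -3)])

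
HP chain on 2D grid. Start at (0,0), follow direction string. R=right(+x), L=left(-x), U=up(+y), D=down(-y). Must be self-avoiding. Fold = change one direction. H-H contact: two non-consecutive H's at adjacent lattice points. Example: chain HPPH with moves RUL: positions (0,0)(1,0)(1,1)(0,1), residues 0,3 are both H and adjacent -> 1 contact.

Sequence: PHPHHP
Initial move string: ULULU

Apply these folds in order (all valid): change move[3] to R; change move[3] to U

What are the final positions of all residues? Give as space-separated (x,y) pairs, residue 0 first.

Initial moves: ULULU
Fold: move[3]->R => ULURU (positions: [(0, 0), (0, 1), (-1, 1), (-1, 2), (0, 2), (0, 3)])
Fold: move[3]->U => ULUUU (positions: [(0, 0), (0, 1), (-1, 1), (-1, 2), (-1, 3), (-1, 4)])

Answer: (0,0) (0,1) (-1,1) (-1,2) (-1,3) (-1,4)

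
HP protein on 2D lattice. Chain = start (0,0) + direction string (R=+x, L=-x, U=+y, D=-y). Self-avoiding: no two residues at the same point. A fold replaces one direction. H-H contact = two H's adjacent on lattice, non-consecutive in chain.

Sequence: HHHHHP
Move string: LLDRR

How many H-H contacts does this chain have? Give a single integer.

Answer: 1

Derivation:
Positions: [(0, 0), (-1, 0), (-2, 0), (-2, -1), (-1, -1), (0, -1)]
H-H contact: residue 1 @(-1,0) - residue 4 @(-1, -1)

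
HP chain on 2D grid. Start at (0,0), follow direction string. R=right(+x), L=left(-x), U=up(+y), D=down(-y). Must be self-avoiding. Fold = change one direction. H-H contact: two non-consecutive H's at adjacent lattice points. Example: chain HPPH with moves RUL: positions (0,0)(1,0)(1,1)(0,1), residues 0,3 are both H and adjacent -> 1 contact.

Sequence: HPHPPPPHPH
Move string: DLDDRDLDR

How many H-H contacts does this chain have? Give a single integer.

Answer: 0

Derivation:
Positions: [(0, 0), (0, -1), (-1, -1), (-1, -2), (-1, -3), (0, -3), (0, -4), (-1, -4), (-1, -5), (0, -5)]
No H-H contacts found.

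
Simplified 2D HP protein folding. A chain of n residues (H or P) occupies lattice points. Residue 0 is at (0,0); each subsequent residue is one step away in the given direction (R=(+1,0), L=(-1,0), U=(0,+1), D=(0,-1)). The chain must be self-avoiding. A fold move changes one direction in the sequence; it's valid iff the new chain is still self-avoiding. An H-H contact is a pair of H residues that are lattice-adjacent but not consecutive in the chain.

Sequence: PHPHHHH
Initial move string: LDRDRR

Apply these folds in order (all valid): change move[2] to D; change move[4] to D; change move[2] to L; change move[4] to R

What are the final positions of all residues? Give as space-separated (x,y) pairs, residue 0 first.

Initial moves: LDRDRR
Fold: move[2]->D => LDDDRR (positions: [(0, 0), (-1, 0), (-1, -1), (-1, -2), (-1, -3), (0, -3), (1, -3)])
Fold: move[4]->D => LDDDDR (positions: [(0, 0), (-1, 0), (-1, -1), (-1, -2), (-1, -3), (-1, -4), (0, -4)])
Fold: move[2]->L => LDLDDR (positions: [(0, 0), (-1, 0), (-1, -1), (-2, -1), (-2, -2), (-2, -3), (-1, -3)])
Fold: move[4]->R => LDLDRR (positions: [(0, 0), (-1, 0), (-1, -1), (-2, -1), (-2, -2), (-1, -2), (0, -2)])

Answer: (0,0) (-1,0) (-1,-1) (-2,-1) (-2,-2) (-1,-2) (0,-2)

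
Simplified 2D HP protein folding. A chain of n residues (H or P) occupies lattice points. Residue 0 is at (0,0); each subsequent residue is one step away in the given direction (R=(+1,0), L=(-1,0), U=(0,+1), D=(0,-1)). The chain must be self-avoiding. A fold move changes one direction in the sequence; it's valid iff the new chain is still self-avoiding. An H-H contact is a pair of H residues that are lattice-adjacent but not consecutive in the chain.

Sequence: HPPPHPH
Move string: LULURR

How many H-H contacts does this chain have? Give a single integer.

Answer: 0

Derivation:
Positions: [(0, 0), (-1, 0), (-1, 1), (-2, 1), (-2, 2), (-1, 2), (0, 2)]
No H-H contacts found.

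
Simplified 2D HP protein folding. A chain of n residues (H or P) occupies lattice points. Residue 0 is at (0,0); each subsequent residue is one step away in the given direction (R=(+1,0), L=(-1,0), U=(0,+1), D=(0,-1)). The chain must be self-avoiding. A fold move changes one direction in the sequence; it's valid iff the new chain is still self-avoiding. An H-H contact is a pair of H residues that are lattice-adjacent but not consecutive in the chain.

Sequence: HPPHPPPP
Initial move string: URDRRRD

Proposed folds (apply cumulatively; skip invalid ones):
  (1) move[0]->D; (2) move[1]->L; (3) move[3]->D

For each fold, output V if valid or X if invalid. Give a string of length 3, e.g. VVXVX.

Initial: URDRRRD -> [(0, 0), (0, 1), (1, 1), (1, 0), (2, 0), (3, 0), (4, 0), (4, -1)]
Fold 1: move[0]->D => DRDRRRD VALID
Fold 2: move[1]->L => DLDRRRD VALID
Fold 3: move[3]->D => DLDDRRD VALID

Answer: VVV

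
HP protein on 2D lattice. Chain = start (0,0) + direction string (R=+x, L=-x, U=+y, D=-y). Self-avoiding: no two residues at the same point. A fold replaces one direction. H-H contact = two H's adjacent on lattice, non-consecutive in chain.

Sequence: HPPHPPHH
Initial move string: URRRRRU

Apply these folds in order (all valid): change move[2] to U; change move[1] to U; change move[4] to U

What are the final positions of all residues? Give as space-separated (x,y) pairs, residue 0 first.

Answer: (0,0) (0,1) (0,2) (0,3) (1,3) (1,4) (2,4) (2,5)

Derivation:
Initial moves: URRRRRU
Fold: move[2]->U => URURRRU (positions: [(0, 0), (0, 1), (1, 1), (1, 2), (2, 2), (3, 2), (4, 2), (4, 3)])
Fold: move[1]->U => UUURRRU (positions: [(0, 0), (0, 1), (0, 2), (0, 3), (1, 3), (2, 3), (3, 3), (3, 4)])
Fold: move[4]->U => UUURURU (positions: [(0, 0), (0, 1), (0, 2), (0, 3), (1, 3), (1, 4), (2, 4), (2, 5)])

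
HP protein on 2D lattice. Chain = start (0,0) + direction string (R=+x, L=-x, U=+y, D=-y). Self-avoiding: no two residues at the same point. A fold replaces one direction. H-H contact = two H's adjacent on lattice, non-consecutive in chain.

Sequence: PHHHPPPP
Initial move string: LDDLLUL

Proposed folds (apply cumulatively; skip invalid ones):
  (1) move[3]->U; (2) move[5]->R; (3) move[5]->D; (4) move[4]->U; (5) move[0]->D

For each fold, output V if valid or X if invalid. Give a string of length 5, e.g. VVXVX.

Initial: LDDLLUL -> [(0, 0), (-1, 0), (-1, -1), (-1, -2), (-2, -2), (-3, -2), (-3, -1), (-4, -1)]
Fold 1: move[3]->U => LDDULUL INVALID (collision), skipped
Fold 2: move[5]->R => LDDLLRL INVALID (collision), skipped
Fold 3: move[5]->D => LDDLLDL VALID
Fold 4: move[4]->U => LDDLUDL INVALID (collision), skipped
Fold 5: move[0]->D => DDDLLDL VALID

Answer: XXVXV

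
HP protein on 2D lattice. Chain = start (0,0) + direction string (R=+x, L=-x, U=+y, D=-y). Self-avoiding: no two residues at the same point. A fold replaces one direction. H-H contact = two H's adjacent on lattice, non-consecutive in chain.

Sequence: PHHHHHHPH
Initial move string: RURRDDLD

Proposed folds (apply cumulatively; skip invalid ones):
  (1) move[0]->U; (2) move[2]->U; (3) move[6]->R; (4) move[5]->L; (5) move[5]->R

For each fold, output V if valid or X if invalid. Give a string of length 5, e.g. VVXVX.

Initial: RURRDDLD -> [(0, 0), (1, 0), (1, 1), (2, 1), (3, 1), (3, 0), (3, -1), (2, -1), (2, -2)]
Fold 1: move[0]->U => UURRDDLD VALID
Fold 2: move[2]->U => UUURDDLD INVALID (collision), skipped
Fold 3: move[6]->R => UURRDDRD VALID
Fold 4: move[5]->L => UURRDLRD INVALID (collision), skipped
Fold 5: move[5]->R => UURRDRRD VALID

Answer: VXVXV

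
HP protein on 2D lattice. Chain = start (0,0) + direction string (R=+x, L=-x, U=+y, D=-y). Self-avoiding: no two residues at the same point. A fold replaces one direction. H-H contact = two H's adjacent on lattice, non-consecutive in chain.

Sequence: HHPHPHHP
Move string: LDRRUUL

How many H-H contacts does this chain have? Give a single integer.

Positions: [(0, 0), (-1, 0), (-1, -1), (0, -1), (1, -1), (1, 0), (1, 1), (0, 1)]
H-H contact: residue 0 @(0,0) - residue 5 @(1, 0)
H-H contact: residue 0 @(0,0) - residue 3 @(0, -1)

Answer: 2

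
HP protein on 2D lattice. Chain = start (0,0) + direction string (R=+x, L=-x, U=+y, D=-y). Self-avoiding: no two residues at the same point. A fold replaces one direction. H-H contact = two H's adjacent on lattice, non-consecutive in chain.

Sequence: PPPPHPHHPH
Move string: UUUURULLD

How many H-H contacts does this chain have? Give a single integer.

Positions: [(0, 0), (0, 1), (0, 2), (0, 3), (0, 4), (1, 4), (1, 5), (0, 5), (-1, 5), (-1, 4)]
H-H contact: residue 4 @(0,4) - residue 9 @(-1, 4)
H-H contact: residue 4 @(0,4) - residue 7 @(0, 5)

Answer: 2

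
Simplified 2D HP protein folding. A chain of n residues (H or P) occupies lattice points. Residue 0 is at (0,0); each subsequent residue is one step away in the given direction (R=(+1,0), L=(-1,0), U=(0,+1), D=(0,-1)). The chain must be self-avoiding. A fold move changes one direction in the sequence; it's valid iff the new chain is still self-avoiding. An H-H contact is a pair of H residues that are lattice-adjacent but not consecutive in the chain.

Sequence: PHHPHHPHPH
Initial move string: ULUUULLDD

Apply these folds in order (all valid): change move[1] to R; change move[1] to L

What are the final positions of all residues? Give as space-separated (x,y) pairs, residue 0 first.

Initial moves: ULUUULLDD
Fold: move[1]->R => URUUULLDD (positions: [(0, 0), (0, 1), (1, 1), (1, 2), (1, 3), (1, 4), (0, 4), (-1, 4), (-1, 3), (-1, 2)])
Fold: move[1]->L => ULUUULLDD (positions: [(0, 0), (0, 1), (-1, 1), (-1, 2), (-1, 3), (-1, 4), (-2, 4), (-3, 4), (-3, 3), (-3, 2)])

Answer: (0,0) (0,1) (-1,1) (-1,2) (-1,3) (-1,4) (-2,4) (-3,4) (-3,3) (-3,2)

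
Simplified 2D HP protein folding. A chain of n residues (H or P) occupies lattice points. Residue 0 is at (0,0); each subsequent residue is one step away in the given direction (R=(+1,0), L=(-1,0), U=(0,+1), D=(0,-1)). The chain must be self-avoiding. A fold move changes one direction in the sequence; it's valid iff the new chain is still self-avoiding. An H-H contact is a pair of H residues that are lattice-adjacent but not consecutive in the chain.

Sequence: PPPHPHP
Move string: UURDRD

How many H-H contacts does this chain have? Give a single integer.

Answer: 0

Derivation:
Positions: [(0, 0), (0, 1), (0, 2), (1, 2), (1, 1), (2, 1), (2, 0)]
No H-H contacts found.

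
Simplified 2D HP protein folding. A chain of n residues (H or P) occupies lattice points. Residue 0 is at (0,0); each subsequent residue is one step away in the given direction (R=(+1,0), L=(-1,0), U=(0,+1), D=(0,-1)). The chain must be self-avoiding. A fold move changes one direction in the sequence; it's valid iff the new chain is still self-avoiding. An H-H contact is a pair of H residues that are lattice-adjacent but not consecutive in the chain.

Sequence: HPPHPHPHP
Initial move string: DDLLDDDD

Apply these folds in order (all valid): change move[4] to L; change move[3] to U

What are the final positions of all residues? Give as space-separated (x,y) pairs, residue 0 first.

Initial moves: DDLLDDDD
Fold: move[4]->L => DDLLLDDD (positions: [(0, 0), (0, -1), (0, -2), (-1, -2), (-2, -2), (-3, -2), (-3, -3), (-3, -4), (-3, -5)])
Fold: move[3]->U => DDLULDDD (positions: [(0, 0), (0, -1), (0, -2), (-1, -2), (-1, -1), (-2, -1), (-2, -2), (-2, -3), (-2, -4)])

Answer: (0,0) (0,-1) (0,-2) (-1,-2) (-1,-1) (-2,-1) (-2,-2) (-2,-3) (-2,-4)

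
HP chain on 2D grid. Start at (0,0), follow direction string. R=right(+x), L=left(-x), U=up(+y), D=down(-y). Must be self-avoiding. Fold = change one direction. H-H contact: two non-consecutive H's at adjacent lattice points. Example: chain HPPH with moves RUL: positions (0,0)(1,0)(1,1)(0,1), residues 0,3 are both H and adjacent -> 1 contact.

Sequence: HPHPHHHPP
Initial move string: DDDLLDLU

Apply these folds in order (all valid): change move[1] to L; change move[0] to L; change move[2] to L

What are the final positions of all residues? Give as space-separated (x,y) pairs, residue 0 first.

Answer: (0,0) (-1,0) (-2,0) (-3,0) (-4,0) (-5,0) (-5,-1) (-6,-1) (-6,0)

Derivation:
Initial moves: DDDLLDLU
Fold: move[1]->L => DLDLLDLU (positions: [(0, 0), (0, -1), (-1, -1), (-1, -2), (-2, -2), (-3, -2), (-3, -3), (-4, -3), (-4, -2)])
Fold: move[0]->L => LLDLLDLU (positions: [(0, 0), (-1, 0), (-2, 0), (-2, -1), (-3, -1), (-4, -1), (-4, -2), (-5, -2), (-5, -1)])
Fold: move[2]->L => LLLLLDLU (positions: [(0, 0), (-1, 0), (-2, 0), (-3, 0), (-4, 0), (-5, 0), (-5, -1), (-6, -1), (-6, 0)])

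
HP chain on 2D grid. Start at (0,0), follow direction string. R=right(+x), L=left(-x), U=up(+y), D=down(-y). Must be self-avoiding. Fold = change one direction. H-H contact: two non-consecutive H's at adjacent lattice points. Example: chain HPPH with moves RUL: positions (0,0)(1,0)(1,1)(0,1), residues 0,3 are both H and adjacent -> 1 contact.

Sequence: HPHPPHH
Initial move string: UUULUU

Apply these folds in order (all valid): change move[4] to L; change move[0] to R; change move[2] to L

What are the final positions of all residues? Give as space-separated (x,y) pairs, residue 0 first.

Initial moves: UUULUU
Fold: move[4]->L => UUULLU (positions: [(0, 0), (0, 1), (0, 2), (0, 3), (-1, 3), (-2, 3), (-2, 4)])
Fold: move[0]->R => RUULLU (positions: [(0, 0), (1, 0), (1, 1), (1, 2), (0, 2), (-1, 2), (-1, 3)])
Fold: move[2]->L => RULLLU (positions: [(0, 0), (1, 0), (1, 1), (0, 1), (-1, 1), (-2, 1), (-2, 2)])

Answer: (0,0) (1,0) (1,1) (0,1) (-1,1) (-2,1) (-2,2)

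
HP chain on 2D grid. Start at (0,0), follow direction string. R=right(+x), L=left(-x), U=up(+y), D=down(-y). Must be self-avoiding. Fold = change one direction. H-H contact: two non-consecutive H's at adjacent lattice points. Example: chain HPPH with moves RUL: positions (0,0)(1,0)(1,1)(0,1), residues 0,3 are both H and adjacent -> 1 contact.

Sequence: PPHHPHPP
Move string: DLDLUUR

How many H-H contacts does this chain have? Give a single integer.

Positions: [(0, 0), (0, -1), (-1, -1), (-1, -2), (-2, -2), (-2, -1), (-2, 0), (-1, 0)]
H-H contact: residue 2 @(-1,-1) - residue 5 @(-2, -1)

Answer: 1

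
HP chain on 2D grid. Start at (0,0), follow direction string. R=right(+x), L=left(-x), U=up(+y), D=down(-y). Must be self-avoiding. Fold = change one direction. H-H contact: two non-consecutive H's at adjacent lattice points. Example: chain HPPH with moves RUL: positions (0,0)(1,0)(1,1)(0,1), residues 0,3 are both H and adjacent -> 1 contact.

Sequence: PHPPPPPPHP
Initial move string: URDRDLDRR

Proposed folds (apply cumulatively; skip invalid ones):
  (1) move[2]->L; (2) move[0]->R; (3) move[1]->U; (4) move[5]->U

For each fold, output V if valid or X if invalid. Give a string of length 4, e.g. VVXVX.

Initial: URDRDLDRR -> [(0, 0), (0, 1), (1, 1), (1, 0), (2, 0), (2, -1), (1, -1), (1, -2), (2, -2), (3, -2)]
Fold 1: move[2]->L => URLRDLDRR INVALID (collision), skipped
Fold 2: move[0]->R => RRDRDLDRR VALID
Fold 3: move[1]->U => RUDRDLDRR INVALID (collision), skipped
Fold 4: move[5]->U => RRDRDUDRR INVALID (collision), skipped

Answer: XVXX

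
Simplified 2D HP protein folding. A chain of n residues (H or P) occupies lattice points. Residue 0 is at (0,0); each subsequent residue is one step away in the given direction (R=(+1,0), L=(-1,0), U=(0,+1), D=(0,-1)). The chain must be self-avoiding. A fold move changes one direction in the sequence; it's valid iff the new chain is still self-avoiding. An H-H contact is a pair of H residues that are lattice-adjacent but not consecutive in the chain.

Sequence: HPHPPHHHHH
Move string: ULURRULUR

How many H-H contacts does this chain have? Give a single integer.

Answer: 1

Derivation:
Positions: [(0, 0), (0, 1), (-1, 1), (-1, 2), (0, 2), (1, 2), (1, 3), (0, 3), (0, 4), (1, 4)]
H-H contact: residue 6 @(1,3) - residue 9 @(1, 4)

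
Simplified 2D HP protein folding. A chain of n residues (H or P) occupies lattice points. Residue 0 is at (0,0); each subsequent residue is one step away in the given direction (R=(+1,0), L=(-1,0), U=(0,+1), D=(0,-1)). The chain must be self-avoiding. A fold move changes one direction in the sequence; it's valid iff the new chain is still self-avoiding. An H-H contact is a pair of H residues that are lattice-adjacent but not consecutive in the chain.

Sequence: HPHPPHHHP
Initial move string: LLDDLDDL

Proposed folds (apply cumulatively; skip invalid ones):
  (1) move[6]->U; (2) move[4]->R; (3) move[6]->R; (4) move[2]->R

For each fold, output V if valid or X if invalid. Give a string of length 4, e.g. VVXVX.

Answer: XVXX

Derivation:
Initial: LLDDLDDL -> [(0, 0), (-1, 0), (-2, 0), (-2, -1), (-2, -2), (-3, -2), (-3, -3), (-3, -4), (-4, -4)]
Fold 1: move[6]->U => LLDDLDUL INVALID (collision), skipped
Fold 2: move[4]->R => LLDDRDDL VALID
Fold 3: move[6]->R => LLDDRDRL INVALID (collision), skipped
Fold 4: move[2]->R => LLRDRDDL INVALID (collision), skipped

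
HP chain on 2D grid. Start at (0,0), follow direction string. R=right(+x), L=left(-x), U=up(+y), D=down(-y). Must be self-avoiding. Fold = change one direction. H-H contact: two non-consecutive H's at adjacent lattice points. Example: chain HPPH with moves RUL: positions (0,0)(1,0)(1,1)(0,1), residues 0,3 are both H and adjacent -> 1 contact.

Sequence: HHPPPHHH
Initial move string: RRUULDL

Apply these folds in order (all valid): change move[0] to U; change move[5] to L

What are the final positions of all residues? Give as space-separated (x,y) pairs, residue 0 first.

Answer: (0,0) (0,1) (1,1) (1,2) (1,3) (0,3) (-1,3) (-2,3)

Derivation:
Initial moves: RRUULDL
Fold: move[0]->U => URUULDL (positions: [(0, 0), (0, 1), (1, 1), (1, 2), (1, 3), (0, 3), (0, 2), (-1, 2)])
Fold: move[5]->L => URUULLL (positions: [(0, 0), (0, 1), (1, 1), (1, 2), (1, 3), (0, 3), (-1, 3), (-2, 3)])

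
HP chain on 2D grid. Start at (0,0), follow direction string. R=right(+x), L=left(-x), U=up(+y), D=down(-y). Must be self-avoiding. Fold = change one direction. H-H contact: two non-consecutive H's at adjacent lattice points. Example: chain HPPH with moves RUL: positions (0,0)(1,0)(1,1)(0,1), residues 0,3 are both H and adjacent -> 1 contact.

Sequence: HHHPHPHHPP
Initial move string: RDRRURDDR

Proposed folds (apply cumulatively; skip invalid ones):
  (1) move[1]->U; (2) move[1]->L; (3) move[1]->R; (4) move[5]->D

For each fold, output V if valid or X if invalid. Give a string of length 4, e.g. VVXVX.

Initial: RDRRURDDR -> [(0, 0), (1, 0), (1, -1), (2, -1), (3, -1), (3, 0), (4, 0), (4, -1), (4, -2), (5, -2)]
Fold 1: move[1]->U => RURRURDDR VALID
Fold 2: move[1]->L => RLRRURDDR INVALID (collision), skipped
Fold 3: move[1]->R => RRRRURDDR VALID
Fold 4: move[5]->D => RRRRUDDDR INVALID (collision), skipped

Answer: VXVX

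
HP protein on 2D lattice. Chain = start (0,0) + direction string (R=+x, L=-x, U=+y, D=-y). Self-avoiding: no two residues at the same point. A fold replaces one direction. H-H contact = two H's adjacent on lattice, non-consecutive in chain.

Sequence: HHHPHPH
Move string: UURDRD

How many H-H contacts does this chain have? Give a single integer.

Positions: [(0, 0), (0, 1), (0, 2), (1, 2), (1, 1), (2, 1), (2, 0)]
H-H contact: residue 1 @(0,1) - residue 4 @(1, 1)

Answer: 1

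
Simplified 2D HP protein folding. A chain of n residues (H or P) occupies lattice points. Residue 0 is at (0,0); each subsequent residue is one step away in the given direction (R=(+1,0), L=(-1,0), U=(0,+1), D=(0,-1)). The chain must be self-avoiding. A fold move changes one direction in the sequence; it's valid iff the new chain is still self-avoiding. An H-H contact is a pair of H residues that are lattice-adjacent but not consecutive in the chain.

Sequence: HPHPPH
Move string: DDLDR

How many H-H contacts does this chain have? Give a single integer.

Answer: 1

Derivation:
Positions: [(0, 0), (0, -1), (0, -2), (-1, -2), (-1, -3), (0, -3)]
H-H contact: residue 2 @(0,-2) - residue 5 @(0, -3)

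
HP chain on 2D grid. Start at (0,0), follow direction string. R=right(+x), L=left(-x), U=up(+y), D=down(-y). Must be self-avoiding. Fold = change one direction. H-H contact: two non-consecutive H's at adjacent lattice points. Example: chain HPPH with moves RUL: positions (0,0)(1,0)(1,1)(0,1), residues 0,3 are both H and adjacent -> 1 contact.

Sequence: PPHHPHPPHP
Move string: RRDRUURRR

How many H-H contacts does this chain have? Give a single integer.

Answer: 1

Derivation:
Positions: [(0, 0), (1, 0), (2, 0), (2, -1), (3, -1), (3, 0), (3, 1), (4, 1), (5, 1), (6, 1)]
H-H contact: residue 2 @(2,0) - residue 5 @(3, 0)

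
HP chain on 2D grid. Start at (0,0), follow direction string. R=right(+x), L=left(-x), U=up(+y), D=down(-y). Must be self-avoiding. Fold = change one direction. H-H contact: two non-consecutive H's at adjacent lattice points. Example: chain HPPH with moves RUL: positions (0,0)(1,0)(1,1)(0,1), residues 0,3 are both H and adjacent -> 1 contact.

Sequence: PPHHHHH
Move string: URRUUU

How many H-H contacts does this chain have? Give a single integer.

Positions: [(0, 0), (0, 1), (1, 1), (2, 1), (2, 2), (2, 3), (2, 4)]
No H-H contacts found.

Answer: 0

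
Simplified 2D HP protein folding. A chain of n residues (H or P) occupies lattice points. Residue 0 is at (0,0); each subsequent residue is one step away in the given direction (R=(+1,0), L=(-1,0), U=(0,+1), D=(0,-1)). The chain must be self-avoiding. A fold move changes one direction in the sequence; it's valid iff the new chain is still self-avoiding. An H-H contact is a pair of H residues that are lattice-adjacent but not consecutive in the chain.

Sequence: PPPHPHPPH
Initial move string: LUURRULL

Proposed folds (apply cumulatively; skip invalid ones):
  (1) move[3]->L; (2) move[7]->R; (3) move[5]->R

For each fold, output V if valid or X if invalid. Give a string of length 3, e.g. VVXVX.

Initial: LUURRULL -> [(0, 0), (-1, 0), (-1, 1), (-1, 2), (0, 2), (1, 2), (1, 3), (0, 3), (-1, 3)]
Fold 1: move[3]->L => LUULRULL INVALID (collision), skipped
Fold 2: move[7]->R => LUURRULR INVALID (collision), skipped
Fold 3: move[5]->R => LUURRRLL INVALID (collision), skipped

Answer: XXX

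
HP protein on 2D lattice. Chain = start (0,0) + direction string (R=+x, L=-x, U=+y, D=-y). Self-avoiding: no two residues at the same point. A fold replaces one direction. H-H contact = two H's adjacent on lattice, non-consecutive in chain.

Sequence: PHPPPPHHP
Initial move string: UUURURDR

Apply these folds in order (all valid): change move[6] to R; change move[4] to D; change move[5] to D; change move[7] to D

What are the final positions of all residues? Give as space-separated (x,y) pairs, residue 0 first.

Answer: (0,0) (0,1) (0,2) (0,3) (1,3) (1,2) (1,1) (2,1) (2,0)

Derivation:
Initial moves: UUURURDR
Fold: move[6]->R => UUURURRR (positions: [(0, 0), (0, 1), (0, 2), (0, 3), (1, 3), (1, 4), (2, 4), (3, 4), (4, 4)])
Fold: move[4]->D => UUURDRRR (positions: [(0, 0), (0, 1), (0, 2), (0, 3), (1, 3), (1, 2), (2, 2), (3, 2), (4, 2)])
Fold: move[5]->D => UUURDDRR (positions: [(0, 0), (0, 1), (0, 2), (0, 3), (1, 3), (1, 2), (1, 1), (2, 1), (3, 1)])
Fold: move[7]->D => UUURDDRD (positions: [(0, 0), (0, 1), (0, 2), (0, 3), (1, 3), (1, 2), (1, 1), (2, 1), (2, 0)])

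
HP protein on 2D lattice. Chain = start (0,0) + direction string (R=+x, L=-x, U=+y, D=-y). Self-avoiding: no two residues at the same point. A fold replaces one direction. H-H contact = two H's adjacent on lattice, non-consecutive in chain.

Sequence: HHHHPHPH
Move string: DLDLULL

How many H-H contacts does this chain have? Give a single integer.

Positions: [(0, 0), (0, -1), (-1, -1), (-1, -2), (-2, -2), (-2, -1), (-3, -1), (-4, -1)]
H-H contact: residue 2 @(-1,-1) - residue 5 @(-2, -1)

Answer: 1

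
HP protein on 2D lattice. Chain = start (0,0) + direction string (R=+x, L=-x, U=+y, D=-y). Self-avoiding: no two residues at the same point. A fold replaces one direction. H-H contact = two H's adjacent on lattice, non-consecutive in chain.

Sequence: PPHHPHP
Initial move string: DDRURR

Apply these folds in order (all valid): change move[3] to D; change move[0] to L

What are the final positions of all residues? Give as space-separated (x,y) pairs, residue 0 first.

Initial moves: DDRURR
Fold: move[3]->D => DDRDRR (positions: [(0, 0), (0, -1), (0, -2), (1, -2), (1, -3), (2, -3), (3, -3)])
Fold: move[0]->L => LDRDRR (positions: [(0, 0), (-1, 0), (-1, -1), (0, -1), (0, -2), (1, -2), (2, -2)])

Answer: (0,0) (-1,0) (-1,-1) (0,-1) (0,-2) (1,-2) (2,-2)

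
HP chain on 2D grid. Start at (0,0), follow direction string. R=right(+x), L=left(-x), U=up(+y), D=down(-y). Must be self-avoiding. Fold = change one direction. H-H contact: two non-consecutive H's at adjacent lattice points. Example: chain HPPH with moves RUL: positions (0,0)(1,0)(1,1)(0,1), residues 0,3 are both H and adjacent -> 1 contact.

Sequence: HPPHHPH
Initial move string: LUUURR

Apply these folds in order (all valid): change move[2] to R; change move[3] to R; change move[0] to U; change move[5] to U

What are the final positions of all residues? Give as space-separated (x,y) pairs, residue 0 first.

Initial moves: LUUURR
Fold: move[2]->R => LURURR (positions: [(0, 0), (-1, 0), (-1, 1), (0, 1), (0, 2), (1, 2), (2, 2)])
Fold: move[3]->R => LURRRR (positions: [(0, 0), (-1, 0), (-1, 1), (0, 1), (1, 1), (2, 1), (3, 1)])
Fold: move[0]->U => UURRRR (positions: [(0, 0), (0, 1), (0, 2), (1, 2), (2, 2), (3, 2), (4, 2)])
Fold: move[5]->U => UURRRU (positions: [(0, 0), (0, 1), (0, 2), (1, 2), (2, 2), (3, 2), (3, 3)])

Answer: (0,0) (0,1) (0,2) (1,2) (2,2) (3,2) (3,3)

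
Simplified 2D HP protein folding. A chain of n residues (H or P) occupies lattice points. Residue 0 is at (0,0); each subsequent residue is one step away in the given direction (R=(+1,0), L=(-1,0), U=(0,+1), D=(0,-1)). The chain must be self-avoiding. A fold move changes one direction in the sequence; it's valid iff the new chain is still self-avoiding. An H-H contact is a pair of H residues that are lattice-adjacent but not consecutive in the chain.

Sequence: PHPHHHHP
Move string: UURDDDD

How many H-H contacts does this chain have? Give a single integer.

Positions: [(0, 0), (0, 1), (0, 2), (1, 2), (1, 1), (1, 0), (1, -1), (1, -2)]
H-H contact: residue 1 @(0,1) - residue 4 @(1, 1)

Answer: 1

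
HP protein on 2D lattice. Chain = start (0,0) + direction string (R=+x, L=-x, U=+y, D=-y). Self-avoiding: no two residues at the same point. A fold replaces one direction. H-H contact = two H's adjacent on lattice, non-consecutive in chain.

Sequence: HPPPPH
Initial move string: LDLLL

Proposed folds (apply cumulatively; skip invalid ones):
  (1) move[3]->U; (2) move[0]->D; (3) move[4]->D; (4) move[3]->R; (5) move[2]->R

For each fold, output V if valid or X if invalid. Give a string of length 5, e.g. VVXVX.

Answer: VVXXX

Derivation:
Initial: LDLLL -> [(0, 0), (-1, 0), (-1, -1), (-2, -1), (-3, -1), (-4, -1)]
Fold 1: move[3]->U => LDLUL VALID
Fold 2: move[0]->D => DDLUL VALID
Fold 3: move[4]->D => DDLUD INVALID (collision), skipped
Fold 4: move[3]->R => DDLRL INVALID (collision), skipped
Fold 5: move[2]->R => DDRUL INVALID (collision), skipped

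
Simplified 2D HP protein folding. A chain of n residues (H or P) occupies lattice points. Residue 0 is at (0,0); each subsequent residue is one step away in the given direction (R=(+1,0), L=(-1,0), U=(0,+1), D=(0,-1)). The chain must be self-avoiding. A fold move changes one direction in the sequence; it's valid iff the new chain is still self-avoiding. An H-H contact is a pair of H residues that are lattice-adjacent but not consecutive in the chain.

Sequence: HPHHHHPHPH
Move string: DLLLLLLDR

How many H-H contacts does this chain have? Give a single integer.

Answer: 0

Derivation:
Positions: [(0, 0), (0, -1), (-1, -1), (-2, -1), (-3, -1), (-4, -1), (-5, -1), (-6, -1), (-6, -2), (-5, -2)]
No H-H contacts found.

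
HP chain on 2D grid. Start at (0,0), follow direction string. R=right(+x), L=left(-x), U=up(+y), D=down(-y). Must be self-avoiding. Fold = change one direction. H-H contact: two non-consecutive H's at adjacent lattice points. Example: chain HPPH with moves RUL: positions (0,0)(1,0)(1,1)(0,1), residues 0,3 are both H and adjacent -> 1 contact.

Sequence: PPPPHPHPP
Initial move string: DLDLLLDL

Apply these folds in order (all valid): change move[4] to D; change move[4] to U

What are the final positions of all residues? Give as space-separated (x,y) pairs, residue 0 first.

Initial moves: DLDLLLDL
Fold: move[4]->D => DLDLDLDL (positions: [(0, 0), (0, -1), (-1, -1), (-1, -2), (-2, -2), (-2, -3), (-3, -3), (-3, -4), (-4, -4)])
Fold: move[4]->U => DLDLULDL (positions: [(0, 0), (0, -1), (-1, -1), (-1, -2), (-2, -2), (-2, -1), (-3, -1), (-3, -2), (-4, -2)])

Answer: (0,0) (0,-1) (-1,-1) (-1,-2) (-2,-2) (-2,-1) (-3,-1) (-3,-2) (-4,-2)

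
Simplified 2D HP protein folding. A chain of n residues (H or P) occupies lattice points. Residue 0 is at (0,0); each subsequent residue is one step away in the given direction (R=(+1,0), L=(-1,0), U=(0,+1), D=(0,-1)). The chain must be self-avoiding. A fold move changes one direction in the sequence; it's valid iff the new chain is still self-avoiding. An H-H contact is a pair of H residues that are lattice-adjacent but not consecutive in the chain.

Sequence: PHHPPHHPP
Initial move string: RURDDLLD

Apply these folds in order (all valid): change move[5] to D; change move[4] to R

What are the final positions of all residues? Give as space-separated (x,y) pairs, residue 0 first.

Answer: (0,0) (1,0) (1,1) (2,1) (2,0) (3,0) (3,-1) (2,-1) (2,-2)

Derivation:
Initial moves: RURDDLLD
Fold: move[5]->D => RURDDDLD (positions: [(0, 0), (1, 0), (1, 1), (2, 1), (2, 0), (2, -1), (2, -2), (1, -2), (1, -3)])
Fold: move[4]->R => RURDRDLD (positions: [(0, 0), (1, 0), (1, 1), (2, 1), (2, 0), (3, 0), (3, -1), (2, -1), (2, -2)])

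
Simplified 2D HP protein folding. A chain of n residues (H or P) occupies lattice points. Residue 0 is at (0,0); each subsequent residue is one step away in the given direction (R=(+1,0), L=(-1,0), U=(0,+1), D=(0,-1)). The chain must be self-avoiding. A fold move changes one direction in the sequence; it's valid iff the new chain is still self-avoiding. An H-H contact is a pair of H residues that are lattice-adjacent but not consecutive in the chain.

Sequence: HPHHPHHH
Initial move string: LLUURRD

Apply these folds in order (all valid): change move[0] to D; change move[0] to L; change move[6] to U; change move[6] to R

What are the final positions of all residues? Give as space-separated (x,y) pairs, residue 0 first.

Answer: (0,0) (-1,0) (-2,0) (-2,1) (-2,2) (-1,2) (0,2) (1,2)

Derivation:
Initial moves: LLUURRD
Fold: move[0]->D => DLUURRD (positions: [(0, 0), (0, -1), (-1, -1), (-1, 0), (-1, 1), (0, 1), (1, 1), (1, 0)])
Fold: move[0]->L => LLUURRD (positions: [(0, 0), (-1, 0), (-2, 0), (-2, 1), (-2, 2), (-1, 2), (0, 2), (0, 1)])
Fold: move[6]->U => LLUURRU (positions: [(0, 0), (-1, 0), (-2, 0), (-2, 1), (-2, 2), (-1, 2), (0, 2), (0, 3)])
Fold: move[6]->R => LLUURRR (positions: [(0, 0), (-1, 0), (-2, 0), (-2, 1), (-2, 2), (-1, 2), (0, 2), (1, 2)])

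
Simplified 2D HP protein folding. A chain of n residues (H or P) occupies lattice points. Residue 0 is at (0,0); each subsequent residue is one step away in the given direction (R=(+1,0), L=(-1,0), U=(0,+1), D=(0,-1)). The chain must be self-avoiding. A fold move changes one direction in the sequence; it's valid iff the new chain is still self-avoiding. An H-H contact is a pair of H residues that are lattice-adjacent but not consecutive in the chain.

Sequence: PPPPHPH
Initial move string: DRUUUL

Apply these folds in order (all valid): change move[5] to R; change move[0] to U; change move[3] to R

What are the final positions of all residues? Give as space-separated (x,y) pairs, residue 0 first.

Initial moves: DRUUUL
Fold: move[5]->R => DRUUUR (positions: [(0, 0), (0, -1), (1, -1), (1, 0), (1, 1), (1, 2), (2, 2)])
Fold: move[0]->U => URUUUR (positions: [(0, 0), (0, 1), (1, 1), (1, 2), (1, 3), (1, 4), (2, 4)])
Fold: move[3]->R => URURUR (positions: [(0, 0), (0, 1), (1, 1), (1, 2), (2, 2), (2, 3), (3, 3)])

Answer: (0,0) (0,1) (1,1) (1,2) (2,2) (2,3) (3,3)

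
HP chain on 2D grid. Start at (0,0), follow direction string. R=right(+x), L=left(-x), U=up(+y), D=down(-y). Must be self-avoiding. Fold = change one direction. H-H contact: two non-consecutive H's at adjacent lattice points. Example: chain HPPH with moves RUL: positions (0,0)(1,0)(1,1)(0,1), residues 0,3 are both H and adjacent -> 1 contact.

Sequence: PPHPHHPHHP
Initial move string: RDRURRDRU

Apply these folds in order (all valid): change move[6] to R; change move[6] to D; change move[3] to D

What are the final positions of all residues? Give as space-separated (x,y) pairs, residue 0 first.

Answer: (0,0) (1,0) (1,-1) (2,-1) (2,-2) (3,-2) (4,-2) (4,-3) (5,-3) (5,-2)

Derivation:
Initial moves: RDRURRDRU
Fold: move[6]->R => RDRURRRRU (positions: [(0, 0), (1, 0), (1, -1), (2, -1), (2, 0), (3, 0), (4, 0), (5, 0), (6, 0), (6, 1)])
Fold: move[6]->D => RDRURRDRU (positions: [(0, 0), (1, 0), (1, -1), (2, -1), (2, 0), (3, 0), (4, 0), (4, -1), (5, -1), (5, 0)])
Fold: move[3]->D => RDRDRRDRU (positions: [(0, 0), (1, 0), (1, -1), (2, -1), (2, -2), (3, -2), (4, -2), (4, -3), (5, -3), (5, -2)])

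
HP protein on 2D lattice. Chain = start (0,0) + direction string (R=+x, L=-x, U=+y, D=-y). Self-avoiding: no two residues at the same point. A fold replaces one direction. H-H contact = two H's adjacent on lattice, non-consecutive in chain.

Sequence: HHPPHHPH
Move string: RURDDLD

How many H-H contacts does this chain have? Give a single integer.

Answer: 1

Derivation:
Positions: [(0, 0), (1, 0), (1, 1), (2, 1), (2, 0), (2, -1), (1, -1), (1, -2)]
H-H contact: residue 1 @(1,0) - residue 4 @(2, 0)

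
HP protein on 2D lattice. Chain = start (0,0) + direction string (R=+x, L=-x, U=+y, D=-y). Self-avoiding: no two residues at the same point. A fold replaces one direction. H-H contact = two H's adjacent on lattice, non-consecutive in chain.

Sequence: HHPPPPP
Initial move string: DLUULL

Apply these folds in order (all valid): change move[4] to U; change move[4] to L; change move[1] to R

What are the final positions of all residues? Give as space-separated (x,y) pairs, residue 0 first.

Answer: (0,0) (0,-1) (1,-1) (1,0) (1,1) (0,1) (-1,1)

Derivation:
Initial moves: DLUULL
Fold: move[4]->U => DLUUUL (positions: [(0, 0), (0, -1), (-1, -1), (-1, 0), (-1, 1), (-1, 2), (-2, 2)])
Fold: move[4]->L => DLUULL (positions: [(0, 0), (0, -1), (-1, -1), (-1, 0), (-1, 1), (-2, 1), (-3, 1)])
Fold: move[1]->R => DRUULL (positions: [(0, 0), (0, -1), (1, -1), (1, 0), (1, 1), (0, 1), (-1, 1)])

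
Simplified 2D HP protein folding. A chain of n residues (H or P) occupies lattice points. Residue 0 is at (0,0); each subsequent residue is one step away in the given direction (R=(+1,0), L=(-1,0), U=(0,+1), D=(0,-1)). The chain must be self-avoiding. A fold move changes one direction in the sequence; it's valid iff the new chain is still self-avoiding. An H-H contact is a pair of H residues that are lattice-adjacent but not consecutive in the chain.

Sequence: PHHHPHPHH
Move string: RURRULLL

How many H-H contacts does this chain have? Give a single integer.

Answer: 1

Derivation:
Positions: [(0, 0), (1, 0), (1, 1), (2, 1), (3, 1), (3, 2), (2, 2), (1, 2), (0, 2)]
H-H contact: residue 2 @(1,1) - residue 7 @(1, 2)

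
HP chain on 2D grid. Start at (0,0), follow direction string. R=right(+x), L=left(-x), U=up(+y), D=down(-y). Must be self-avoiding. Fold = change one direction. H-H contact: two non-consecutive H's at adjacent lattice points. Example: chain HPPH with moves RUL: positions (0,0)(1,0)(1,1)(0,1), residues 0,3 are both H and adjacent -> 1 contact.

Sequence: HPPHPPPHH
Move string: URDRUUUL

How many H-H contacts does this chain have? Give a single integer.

Answer: 1

Derivation:
Positions: [(0, 0), (0, 1), (1, 1), (1, 0), (2, 0), (2, 1), (2, 2), (2, 3), (1, 3)]
H-H contact: residue 0 @(0,0) - residue 3 @(1, 0)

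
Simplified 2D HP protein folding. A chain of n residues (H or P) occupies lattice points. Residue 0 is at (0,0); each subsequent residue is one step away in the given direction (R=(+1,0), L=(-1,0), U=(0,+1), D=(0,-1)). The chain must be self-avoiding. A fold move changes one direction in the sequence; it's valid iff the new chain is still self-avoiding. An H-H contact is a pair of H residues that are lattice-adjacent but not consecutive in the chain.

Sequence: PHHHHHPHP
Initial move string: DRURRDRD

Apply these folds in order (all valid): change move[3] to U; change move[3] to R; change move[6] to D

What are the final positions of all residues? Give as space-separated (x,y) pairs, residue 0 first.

Initial moves: DRURRDRD
Fold: move[3]->U => DRUURDRD (positions: [(0, 0), (0, -1), (1, -1), (1, 0), (1, 1), (2, 1), (2, 0), (3, 0), (3, -1)])
Fold: move[3]->R => DRURRDRD (positions: [(0, 0), (0, -1), (1, -1), (1, 0), (2, 0), (3, 0), (3, -1), (4, -1), (4, -2)])
Fold: move[6]->D => DRURRDDD (positions: [(0, 0), (0, -1), (1, -1), (1, 0), (2, 0), (3, 0), (3, -1), (3, -2), (3, -3)])

Answer: (0,0) (0,-1) (1,-1) (1,0) (2,0) (3,0) (3,-1) (3,-2) (3,-3)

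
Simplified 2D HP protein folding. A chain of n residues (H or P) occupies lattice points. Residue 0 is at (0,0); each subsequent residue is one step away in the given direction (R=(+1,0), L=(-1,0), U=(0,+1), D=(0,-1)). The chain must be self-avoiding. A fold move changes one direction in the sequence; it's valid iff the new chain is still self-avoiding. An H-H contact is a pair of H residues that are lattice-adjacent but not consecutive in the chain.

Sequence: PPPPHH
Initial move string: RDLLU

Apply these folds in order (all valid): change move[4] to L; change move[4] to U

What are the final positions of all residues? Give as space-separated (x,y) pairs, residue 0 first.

Answer: (0,0) (1,0) (1,-1) (0,-1) (-1,-1) (-1,0)

Derivation:
Initial moves: RDLLU
Fold: move[4]->L => RDLLL (positions: [(0, 0), (1, 0), (1, -1), (0, -1), (-1, -1), (-2, -1)])
Fold: move[4]->U => RDLLU (positions: [(0, 0), (1, 0), (1, -1), (0, -1), (-1, -1), (-1, 0)])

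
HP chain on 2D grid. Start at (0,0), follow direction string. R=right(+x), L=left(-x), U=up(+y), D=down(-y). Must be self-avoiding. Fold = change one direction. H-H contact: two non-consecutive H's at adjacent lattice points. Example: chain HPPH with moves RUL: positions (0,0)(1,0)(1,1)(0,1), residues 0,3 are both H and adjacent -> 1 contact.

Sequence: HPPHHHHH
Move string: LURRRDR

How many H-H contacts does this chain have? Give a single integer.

Positions: [(0, 0), (-1, 0), (-1, 1), (0, 1), (1, 1), (2, 1), (2, 0), (3, 0)]
H-H contact: residue 0 @(0,0) - residue 3 @(0, 1)

Answer: 1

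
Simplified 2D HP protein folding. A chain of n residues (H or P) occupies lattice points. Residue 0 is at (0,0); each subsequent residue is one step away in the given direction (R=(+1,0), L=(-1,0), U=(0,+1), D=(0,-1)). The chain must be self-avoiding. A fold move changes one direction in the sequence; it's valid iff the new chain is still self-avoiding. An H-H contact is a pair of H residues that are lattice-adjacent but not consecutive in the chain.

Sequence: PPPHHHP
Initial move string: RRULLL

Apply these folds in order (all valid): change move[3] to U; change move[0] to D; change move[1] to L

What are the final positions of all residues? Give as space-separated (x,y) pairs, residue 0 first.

Initial moves: RRULLL
Fold: move[3]->U => RRUULL (positions: [(0, 0), (1, 0), (2, 0), (2, 1), (2, 2), (1, 2), (0, 2)])
Fold: move[0]->D => DRUULL (positions: [(0, 0), (0, -1), (1, -1), (1, 0), (1, 1), (0, 1), (-1, 1)])
Fold: move[1]->L => DLUULL (positions: [(0, 0), (0, -1), (-1, -1), (-1, 0), (-1, 1), (-2, 1), (-3, 1)])

Answer: (0,0) (0,-1) (-1,-1) (-1,0) (-1,1) (-2,1) (-3,1)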